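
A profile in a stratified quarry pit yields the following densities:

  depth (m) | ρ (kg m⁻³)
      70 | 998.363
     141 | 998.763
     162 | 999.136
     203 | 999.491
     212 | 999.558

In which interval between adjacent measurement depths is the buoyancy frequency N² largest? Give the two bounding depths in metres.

141–162 m

Compute the density gradient over each adjacent pair:
  70–141 m: Δρ/Δz = 0.400/71 = 5.6 × 10⁻³ kg m⁻⁴
  141–162 m: Δρ/Δz = 0.373/21 = 0.018 kg m⁻⁴
  162–203 m: Δρ/Δz = 0.355/41 = 8.7 × 10⁻³ kg m⁻⁴
  203–212 m: Δρ/Δz = 0.067/9 = 7.4 × 10⁻³ kg m⁻⁴
The largest gradient is in the 141–162 m interval — the pycnocline.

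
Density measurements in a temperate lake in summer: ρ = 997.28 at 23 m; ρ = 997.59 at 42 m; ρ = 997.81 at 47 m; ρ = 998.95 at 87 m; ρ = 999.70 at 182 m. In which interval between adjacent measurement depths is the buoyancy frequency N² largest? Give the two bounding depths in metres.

42–47 m

Compute the density gradient over each adjacent pair:
  23–42 m: Δρ/Δz = 0.31/19 = 0.016 kg m⁻⁴
  42–47 m: Δρ/Δz = 0.22/5 = 0.044 kg m⁻⁴
  47–87 m: Δρ/Δz = 1.14/40 = 0.028 kg m⁻⁴
  87–182 m: Δρ/Δz = 0.75/95 = 7.9 × 10⁻³ kg m⁻⁴
The largest gradient is in the 42–47 m interval — the pycnocline.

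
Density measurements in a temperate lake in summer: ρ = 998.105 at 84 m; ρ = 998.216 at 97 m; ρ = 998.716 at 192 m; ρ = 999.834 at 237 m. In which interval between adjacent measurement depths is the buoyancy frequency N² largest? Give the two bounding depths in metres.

192–237 m

Compute the density gradient over each adjacent pair:
  84–97 m: Δρ/Δz = 0.111/13 = 8.5 × 10⁻³ kg m⁻⁴
  97–192 m: Δρ/Δz = 0.500/95 = 5.3 × 10⁻³ kg m⁻⁴
  192–237 m: Δρ/Δz = 1.118/45 = 0.025 kg m⁻⁴
The largest gradient is in the 192–237 m interval — the pycnocline.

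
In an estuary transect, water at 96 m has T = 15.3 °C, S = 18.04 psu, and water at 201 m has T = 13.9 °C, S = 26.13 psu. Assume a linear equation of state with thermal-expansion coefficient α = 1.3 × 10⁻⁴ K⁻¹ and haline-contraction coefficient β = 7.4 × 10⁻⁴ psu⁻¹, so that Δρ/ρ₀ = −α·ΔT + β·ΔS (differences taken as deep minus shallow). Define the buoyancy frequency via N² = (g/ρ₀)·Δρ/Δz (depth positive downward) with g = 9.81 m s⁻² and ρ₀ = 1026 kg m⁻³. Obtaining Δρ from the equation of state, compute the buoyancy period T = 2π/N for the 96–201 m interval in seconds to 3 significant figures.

262 s

ΔT = -1.4 K, ΔS = +8.09 psu (deep − shallow).
Δρ/ρ₀ = −αΔT + βΔS = 1.82 × 10⁻⁴ + 5.9866 × 10⁻³ = 6.1686 × 10⁻³, so Δρ ≈ 6.329 kg m⁻³.
N² = (g/ρ₀)·Δρ/Δz = g·(Δρ/ρ₀)/Δz = 9.81 × 6.1686 × 10⁻³ / 105 = 5.7632 × 10⁻⁴ s⁻².
N = √(5.7632 × 10⁻⁴) = 0.024007 rad s⁻¹ → T = 2π/N = 261.72 s ≈ 262 s.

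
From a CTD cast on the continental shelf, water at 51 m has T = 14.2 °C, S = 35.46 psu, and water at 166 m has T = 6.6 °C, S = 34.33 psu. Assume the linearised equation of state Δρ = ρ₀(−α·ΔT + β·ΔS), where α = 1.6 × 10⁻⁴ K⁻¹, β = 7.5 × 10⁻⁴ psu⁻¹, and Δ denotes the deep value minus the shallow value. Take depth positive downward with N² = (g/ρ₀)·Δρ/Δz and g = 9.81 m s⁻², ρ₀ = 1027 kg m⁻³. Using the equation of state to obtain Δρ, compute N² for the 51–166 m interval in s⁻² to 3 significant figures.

ΔT = -7.6 K, ΔS = -1.13 psu (deep − shallow).
Δρ/ρ₀ = −αΔT + βΔS = 1.216 × 10⁻³ − 8.475 × 10⁻⁴ = 3.685 × 10⁻⁴, so Δρ ≈ 0.3784 kg m⁻³.
N² = (g/ρ₀)·Δρ/Δz = g·(Δρ/ρ₀)/Δz = 9.81 × 3.685 × 10⁻⁴ / 115 = 3.1435 × 10⁻⁵ s⁻² ≈ 3.14 × 10⁻⁵ s⁻².

3.14 × 10⁻⁵ s⁻²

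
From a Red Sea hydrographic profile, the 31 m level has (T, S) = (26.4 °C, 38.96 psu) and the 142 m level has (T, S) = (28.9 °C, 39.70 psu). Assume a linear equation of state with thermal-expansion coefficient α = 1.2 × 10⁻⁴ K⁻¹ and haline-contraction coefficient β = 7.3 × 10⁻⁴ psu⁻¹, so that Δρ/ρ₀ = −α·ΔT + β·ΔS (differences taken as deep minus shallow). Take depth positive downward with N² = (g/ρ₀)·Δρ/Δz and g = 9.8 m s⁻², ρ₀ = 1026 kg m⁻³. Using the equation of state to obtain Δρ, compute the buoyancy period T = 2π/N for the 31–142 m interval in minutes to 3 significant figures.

22.7 min

ΔT = +2.5 K, ΔS = +0.74 psu (deep − shallow).
Δρ/ρ₀ = −αΔT + βΔS = -3.00 × 10⁻⁴ + 5.402 × 10⁻⁴ = 2.402 × 10⁻⁴, so Δρ ≈ 0.2464 kg m⁻³.
N² = (g/ρ₀)·Δρ/Δz = g·(Δρ/ρ₀)/Δz = 9.8 × 2.402 × 10⁻⁴ / 111 = 2.1207 × 10⁻⁵ s⁻².
N = √(2.1207 × 10⁻⁵) = 4.6051 × 10⁻³ rad s⁻¹ → T = 2π/N = 1.3644 × 10³ s = 22.740 min ≈ 22.7 min.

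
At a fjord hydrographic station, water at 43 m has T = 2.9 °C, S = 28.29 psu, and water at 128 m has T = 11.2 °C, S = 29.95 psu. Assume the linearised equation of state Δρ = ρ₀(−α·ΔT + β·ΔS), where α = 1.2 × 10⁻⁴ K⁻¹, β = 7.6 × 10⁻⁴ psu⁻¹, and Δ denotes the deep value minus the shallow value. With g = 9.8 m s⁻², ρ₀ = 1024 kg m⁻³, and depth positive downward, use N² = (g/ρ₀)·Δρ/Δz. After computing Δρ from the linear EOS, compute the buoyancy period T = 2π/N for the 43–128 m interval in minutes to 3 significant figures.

ΔT = +8.3 K, ΔS = +1.66 psu (deep − shallow).
Δρ/ρ₀ = −αΔT + βΔS = -9.96 × 10⁻⁴ + 1.2616 × 10⁻³ = 2.656 × 10⁻⁴, so Δρ ≈ 0.2720 kg m⁻³.
N² = (g/ρ₀)·Δρ/Δz = g·(Δρ/ρ₀)/Δz = 9.8 × 2.656 × 10⁻⁴ / 85 = 3.0622 × 10⁻⁵ s⁻².
N = √(3.0622 × 10⁻⁵) = 5.5337 × 10⁻³ rad s⁻¹ → T = 2π/N = 1.1354 × 10³ s = 18.923 min ≈ 18.9 min.

18.9 min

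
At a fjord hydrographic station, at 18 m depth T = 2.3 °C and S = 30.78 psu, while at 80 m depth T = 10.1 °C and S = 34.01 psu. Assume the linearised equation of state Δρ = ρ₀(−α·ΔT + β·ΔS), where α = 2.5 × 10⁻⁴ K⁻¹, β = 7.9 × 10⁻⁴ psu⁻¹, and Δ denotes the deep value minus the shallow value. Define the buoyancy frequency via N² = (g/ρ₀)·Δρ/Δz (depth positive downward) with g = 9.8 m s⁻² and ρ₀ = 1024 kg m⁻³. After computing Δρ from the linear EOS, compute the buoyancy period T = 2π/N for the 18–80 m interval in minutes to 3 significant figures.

ΔT = +7.8 K, ΔS = +3.23 psu (deep − shallow).
Δρ/ρ₀ = −αΔT + βΔS = -1.95 × 10⁻³ + 2.5517 × 10⁻³ = 6.017 × 10⁻⁴, so Δρ ≈ 0.6161 kg m⁻³.
N² = (g/ρ₀)·Δρ/Δz = g·(Δρ/ρ₀)/Δz = 9.8 × 6.017 × 10⁻⁴ / 62 = 9.5107 × 10⁻⁵ s⁻².
N = √(9.5107 × 10⁻⁵) = 9.7523 × 10⁻³ rad s⁻¹ → T = 2π/N = 644.28 s = 10.738 min ≈ 10.7 min.

10.7 min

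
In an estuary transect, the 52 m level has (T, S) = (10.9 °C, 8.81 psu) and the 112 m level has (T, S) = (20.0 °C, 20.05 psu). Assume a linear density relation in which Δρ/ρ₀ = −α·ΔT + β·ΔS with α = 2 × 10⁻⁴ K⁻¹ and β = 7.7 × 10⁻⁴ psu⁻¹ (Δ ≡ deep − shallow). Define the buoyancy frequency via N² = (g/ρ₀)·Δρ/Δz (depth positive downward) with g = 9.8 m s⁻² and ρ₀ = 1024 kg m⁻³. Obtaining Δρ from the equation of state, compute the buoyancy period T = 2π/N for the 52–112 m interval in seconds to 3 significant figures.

188 s

ΔT = +9.1 K, ΔS = +11.24 psu (deep − shallow).
Δρ/ρ₀ = −αΔT + βΔS = -1.82 × 10⁻³ + 8.6548 × 10⁻³ = 6.8348 × 10⁻³, so Δρ ≈ 6.999 kg m⁻³.
N² = (g/ρ₀)·Δρ/Δz = g·(Δρ/ρ₀)/Δz = 9.8 × 6.8348 × 10⁻³ / 60 = 1.1164 × 10⁻³ s⁻².
N = √(1.1164 × 10⁻³) = 0.033413 rad s⁻¹ → T = 2π/N = 188.05 s ≈ 188 s.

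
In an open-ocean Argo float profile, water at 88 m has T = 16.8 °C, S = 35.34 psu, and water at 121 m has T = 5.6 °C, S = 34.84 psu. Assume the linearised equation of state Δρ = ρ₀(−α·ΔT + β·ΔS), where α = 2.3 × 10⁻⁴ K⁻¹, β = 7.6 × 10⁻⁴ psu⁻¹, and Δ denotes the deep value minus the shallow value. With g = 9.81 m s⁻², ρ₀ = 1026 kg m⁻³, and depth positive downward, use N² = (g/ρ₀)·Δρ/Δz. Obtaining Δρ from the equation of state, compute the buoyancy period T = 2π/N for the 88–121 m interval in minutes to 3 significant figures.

ΔT = -11.2 K, ΔS = -0.50 psu (deep − shallow).
Δρ/ρ₀ = −αΔT + βΔS = 2.576 × 10⁻³ − 3.80 × 10⁻⁴ = 2.196 × 10⁻³, so Δρ ≈ 2.253 kg m⁻³.
N² = (g/ρ₀)·Δρ/Δz = g·(Δρ/ρ₀)/Δz = 9.81 × 2.196 × 10⁻³ / 33 = 6.5281 × 10⁻⁴ s⁻².
N = √(6.5281 × 10⁻⁴) = 0.025550 rad s⁻¹ → T = 2π/N = 245.92 s = 4.0987 min ≈ 4.10 min.

4.10 min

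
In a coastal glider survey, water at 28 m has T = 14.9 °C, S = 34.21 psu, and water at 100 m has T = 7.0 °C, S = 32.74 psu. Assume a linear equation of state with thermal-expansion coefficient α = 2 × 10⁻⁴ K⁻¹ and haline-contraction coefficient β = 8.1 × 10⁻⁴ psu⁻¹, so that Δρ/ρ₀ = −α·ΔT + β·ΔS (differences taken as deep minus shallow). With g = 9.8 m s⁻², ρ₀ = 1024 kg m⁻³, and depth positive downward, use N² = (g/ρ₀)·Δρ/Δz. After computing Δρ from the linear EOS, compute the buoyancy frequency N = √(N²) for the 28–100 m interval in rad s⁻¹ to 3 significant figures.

7.28 × 10⁻³ rad s⁻¹

ΔT = -7.9 K, ΔS = -1.47 psu (deep − shallow).
Δρ/ρ₀ = −αΔT + βΔS = 1.58 × 10⁻³ − 1.1907 × 10⁻³ = 3.893 × 10⁻⁴, so Δρ ≈ 0.3986 kg m⁻³.
N² = (g/ρ₀)·Δρ/Δz = g·(Δρ/ρ₀)/Δz = 9.8 × 3.893 × 10⁻⁴ / 72 = 5.2988 × 10⁻⁵ s⁻².
N = √(5.2988 × 10⁻⁵) = 7.2793 × 10⁻³ rad s⁻¹ ≈ 7.28 × 10⁻³ rad s⁻¹.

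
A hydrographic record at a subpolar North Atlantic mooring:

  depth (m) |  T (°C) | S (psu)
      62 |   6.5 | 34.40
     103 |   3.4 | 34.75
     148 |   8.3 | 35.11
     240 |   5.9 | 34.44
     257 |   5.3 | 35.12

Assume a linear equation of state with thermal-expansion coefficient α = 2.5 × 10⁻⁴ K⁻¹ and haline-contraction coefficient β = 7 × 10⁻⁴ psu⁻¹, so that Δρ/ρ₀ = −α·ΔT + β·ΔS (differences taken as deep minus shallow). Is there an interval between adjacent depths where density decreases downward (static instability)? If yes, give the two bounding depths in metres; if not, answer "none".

Evaluate Δρ/ρ₀ = −αΔT + βΔS across each adjacent pair:
  62–103 m: −αΔT+βΔS = −(2.5 × 10⁻⁴)(-3.1)+(7 × 10⁻⁴)(+0.35) = 1.0 × 10⁻³ → stable
  103–148 m: −αΔT+βΔS = −(2.5 × 10⁻⁴)(+4.9)+(7 × 10⁻⁴)(+0.36) = -9.7 × 10⁻⁴ → UNSTABLE
  148–240 m: −αΔT+βΔS = −(2.5 × 10⁻⁴)(-2.4)+(7 × 10⁻⁴)(-0.67) = 1.3 × 10⁻⁴ → stable
  240–257 m: −αΔT+βΔS = −(2.5 × 10⁻⁴)(-0.6)+(7 × 10⁻⁴)(+0.68) = 6.3 × 10⁻⁴ → stable
The 103–148 m interval has Δρ < 0: lighter water underlies denser water.

103–148 m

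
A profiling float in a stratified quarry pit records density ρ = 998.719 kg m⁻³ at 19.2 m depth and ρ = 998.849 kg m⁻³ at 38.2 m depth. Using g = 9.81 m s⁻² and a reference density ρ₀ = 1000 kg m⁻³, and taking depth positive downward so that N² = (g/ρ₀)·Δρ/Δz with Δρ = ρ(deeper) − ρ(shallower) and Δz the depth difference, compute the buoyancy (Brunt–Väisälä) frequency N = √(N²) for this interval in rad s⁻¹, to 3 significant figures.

8.19 × 10⁻³ rad s⁻¹

Δρ = 998.849 − 998.719 = 0.130 kg m⁻³ over Δz = 38.2 − 19.2 = 19 m.
N² = (9.81/1000) × (0.130/19) = 6.7121 × 10⁻⁵ s⁻².
N = √(6.7121 × 10⁻⁵) = 8.1927 × 10⁻³ rad s⁻¹ ≈ 8.19 × 10⁻³ rad s⁻¹.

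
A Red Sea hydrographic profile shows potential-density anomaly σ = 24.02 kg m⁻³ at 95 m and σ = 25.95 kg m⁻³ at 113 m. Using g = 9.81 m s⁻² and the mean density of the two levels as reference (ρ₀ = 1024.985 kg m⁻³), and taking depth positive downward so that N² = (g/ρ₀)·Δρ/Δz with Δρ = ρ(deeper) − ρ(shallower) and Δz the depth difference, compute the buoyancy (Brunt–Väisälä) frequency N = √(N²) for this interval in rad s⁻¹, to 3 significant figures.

0.0320 rad s⁻¹

Δρ = 1025.95 − 1024.02 = 1.93 kg m⁻³ over Δz = 113 − 95 = 18 m.
N² = (9.81/1024.985) × (1.93/18) = 1.0262 × 10⁻³ s⁻².
N = √(1.0262 × 10⁻³) = 0.032034 rad s⁻¹ ≈ 0.0320 rad s⁻¹.
N² > 0, so the interval is statically stable.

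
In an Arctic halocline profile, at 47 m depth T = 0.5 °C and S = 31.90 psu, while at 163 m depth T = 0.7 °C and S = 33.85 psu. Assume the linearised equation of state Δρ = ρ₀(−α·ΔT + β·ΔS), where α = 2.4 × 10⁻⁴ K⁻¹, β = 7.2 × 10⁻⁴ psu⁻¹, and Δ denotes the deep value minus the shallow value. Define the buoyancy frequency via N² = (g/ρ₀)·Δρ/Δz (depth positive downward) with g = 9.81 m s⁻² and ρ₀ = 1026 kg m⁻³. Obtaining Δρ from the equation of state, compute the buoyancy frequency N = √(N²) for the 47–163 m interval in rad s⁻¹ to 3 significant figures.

ΔT = +0.2 K, ΔS = +1.95 psu (deep − shallow).
Δρ/ρ₀ = −αΔT + βΔS = -4.80 × 10⁻⁵ + 1.404 × 10⁻³ = 1.356 × 10⁻³, so Δρ ≈ 1.391 kg m⁻³.
N² = (g/ρ₀)·Δρ/Δz = g·(Δρ/ρ₀)/Δz = 9.81 × 1.356 × 10⁻³ / 116 = 1.1468 × 10⁻⁴ s⁻².
N = √(1.1468 × 10⁻⁴) = 0.010709 rad s⁻¹ ≈ 0.0107 rad s⁻¹.

0.0107 rad s⁻¹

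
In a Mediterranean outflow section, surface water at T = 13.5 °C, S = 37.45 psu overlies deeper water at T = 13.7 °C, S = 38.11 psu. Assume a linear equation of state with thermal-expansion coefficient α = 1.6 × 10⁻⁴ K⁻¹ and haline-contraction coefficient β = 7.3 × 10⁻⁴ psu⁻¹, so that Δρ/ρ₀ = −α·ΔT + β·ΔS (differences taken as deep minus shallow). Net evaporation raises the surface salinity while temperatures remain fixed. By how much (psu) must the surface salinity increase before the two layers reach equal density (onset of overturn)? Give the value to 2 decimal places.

0.62 psu

Neutral buoyancy requires −α(T_deep − T_surf) + β(S_deep − S_surf′) = 0.
S_surf′ = S_deep − (α/β)·ΔT = 38.11 − (1.6 × 10⁻⁴/7.3 × 10⁻⁴)·(+0.2) = 38.0662 psu.
Increase required: 38.0662 − 37.45 = 0.6162 psu.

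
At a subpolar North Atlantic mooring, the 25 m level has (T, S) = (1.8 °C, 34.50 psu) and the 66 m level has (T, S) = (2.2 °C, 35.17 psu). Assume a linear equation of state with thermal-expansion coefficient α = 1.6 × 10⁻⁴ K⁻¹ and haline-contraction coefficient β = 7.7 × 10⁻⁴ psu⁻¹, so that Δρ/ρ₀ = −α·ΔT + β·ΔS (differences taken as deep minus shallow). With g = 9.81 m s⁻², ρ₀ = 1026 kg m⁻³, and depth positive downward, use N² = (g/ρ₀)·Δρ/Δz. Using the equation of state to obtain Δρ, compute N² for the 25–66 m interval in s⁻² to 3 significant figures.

ΔT = +0.4 K, ΔS = +0.67 psu (deep − shallow).
Δρ/ρ₀ = −αΔT + βΔS = -6.40 × 10⁻⁵ + 5.159 × 10⁻⁴ = 4.519 × 10⁻⁴, so Δρ ≈ 0.4636 kg m⁻³.
N² = (g/ρ₀)·Δρ/Δz = g·(Δρ/ρ₀)/Δz = 9.81 × 4.519 × 10⁻⁴ / 41 = 1.0813 × 10⁻⁴ s⁻² ≈ 1.08 × 10⁻⁴ s⁻².

1.08 × 10⁻⁴ s⁻²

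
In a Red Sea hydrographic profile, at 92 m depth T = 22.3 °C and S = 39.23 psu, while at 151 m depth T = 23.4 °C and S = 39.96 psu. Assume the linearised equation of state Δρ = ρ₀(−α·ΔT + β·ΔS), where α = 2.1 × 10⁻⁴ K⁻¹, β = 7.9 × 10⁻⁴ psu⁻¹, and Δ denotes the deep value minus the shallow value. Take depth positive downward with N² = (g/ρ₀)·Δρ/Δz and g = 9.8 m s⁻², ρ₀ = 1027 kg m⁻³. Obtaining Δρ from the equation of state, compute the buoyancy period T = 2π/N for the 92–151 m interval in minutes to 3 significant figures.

13.8 min

ΔT = +1.1 K, ΔS = +0.73 psu (deep − shallow).
Δρ/ρ₀ = −αΔT + βΔS = -2.31 × 10⁻⁴ + 5.767 × 10⁻⁴ = 3.457 × 10⁻⁴, so Δρ ≈ 0.3550 kg m⁻³.
N² = (g/ρ₀)·Δρ/Δz = g·(Δρ/ρ₀)/Δz = 9.8 × 3.457 × 10⁻⁴ / 59 = 5.7421 × 10⁻⁵ s⁻².
N = √(5.7421 × 10⁻⁵) = 7.5777 × 10⁻³ rad s⁻¹ → T = 2π/N = 829.17 s = 13.819 min ≈ 13.8 min.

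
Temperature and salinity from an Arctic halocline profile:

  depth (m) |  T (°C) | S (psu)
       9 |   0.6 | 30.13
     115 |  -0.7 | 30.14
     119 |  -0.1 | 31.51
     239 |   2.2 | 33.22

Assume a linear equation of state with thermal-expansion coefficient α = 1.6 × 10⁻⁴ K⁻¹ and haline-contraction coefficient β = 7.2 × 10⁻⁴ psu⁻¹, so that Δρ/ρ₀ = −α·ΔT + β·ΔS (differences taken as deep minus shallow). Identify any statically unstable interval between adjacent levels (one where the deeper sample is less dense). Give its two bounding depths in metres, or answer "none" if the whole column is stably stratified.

none

Evaluate Δρ/ρ₀ = −αΔT + βΔS across each adjacent pair:
  9–115 m: −αΔT+βΔS = −(1.6 × 10⁻⁴)(-1.3)+(7.2 × 10⁻⁴)(+0.01) = 2.2 × 10⁻⁴ → stable
  115–119 m: −αΔT+βΔS = −(1.6 × 10⁻⁴)(+0.6)+(7.2 × 10⁻⁴)(+1.37) = 8.9 × 10⁻⁴ → stable
  119–239 m: −αΔT+βΔS = −(1.6 × 10⁻⁴)(+2.3)+(7.2 × 10⁻⁴)(+1.71) = 8.6 × 10⁻⁴ → stable
Every interval has Δρ > 0: the column is stably stratified throughout.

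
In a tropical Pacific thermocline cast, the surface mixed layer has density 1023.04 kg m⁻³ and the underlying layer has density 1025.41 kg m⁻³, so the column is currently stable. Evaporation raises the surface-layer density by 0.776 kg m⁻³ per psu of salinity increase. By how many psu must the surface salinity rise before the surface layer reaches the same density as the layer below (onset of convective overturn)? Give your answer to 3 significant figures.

3.05 psu

Density deficit of the surface layer: 1025.41 − 1023.04 = 2.37 kg m⁻³.
Required change = 2.37 / 0.776 = 3.05 psu.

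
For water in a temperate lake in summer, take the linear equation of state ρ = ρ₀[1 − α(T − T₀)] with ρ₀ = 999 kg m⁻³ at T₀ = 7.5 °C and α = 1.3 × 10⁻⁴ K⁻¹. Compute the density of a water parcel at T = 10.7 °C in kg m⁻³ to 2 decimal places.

T − T₀ = +3.2 K.
Bracket = 1 − α·(+3.2) = 1 + (-4.16 × 10⁻⁴) = 0.9995840.
ρ = 999 × 0.9995840 = 998.58 kg m⁻³.

998.58 kg m⁻³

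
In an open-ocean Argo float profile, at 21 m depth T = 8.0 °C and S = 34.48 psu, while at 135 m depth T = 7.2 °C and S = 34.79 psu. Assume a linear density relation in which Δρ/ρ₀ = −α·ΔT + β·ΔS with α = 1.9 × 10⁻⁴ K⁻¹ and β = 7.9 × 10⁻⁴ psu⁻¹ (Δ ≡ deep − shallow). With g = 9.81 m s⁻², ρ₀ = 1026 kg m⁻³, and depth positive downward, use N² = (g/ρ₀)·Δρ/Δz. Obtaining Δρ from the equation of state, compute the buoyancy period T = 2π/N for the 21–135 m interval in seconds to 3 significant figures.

ΔT = -0.8 K, ΔS = +0.31 psu (deep − shallow).
Δρ/ρ₀ = −αΔT + βΔS = 1.52 × 10⁻⁴ + 2.449 × 10⁻⁴ = 3.969 × 10⁻⁴, so Δρ ≈ 0.4072 kg m⁻³.
N² = (g/ρ₀)·Δρ/Δz = g·(Δρ/ρ₀)/Δz = 9.81 × 3.969 × 10⁻⁴ / 114 = 3.4154 × 10⁻⁵ s⁻².
N = √(3.4154 × 10⁻⁵) = 5.8441 × 10⁻³ rad s⁻¹ → T = 2π/N = 1.0751 × 10³ s ≈ 1.08 × 10³ s.

1.08 × 10³ s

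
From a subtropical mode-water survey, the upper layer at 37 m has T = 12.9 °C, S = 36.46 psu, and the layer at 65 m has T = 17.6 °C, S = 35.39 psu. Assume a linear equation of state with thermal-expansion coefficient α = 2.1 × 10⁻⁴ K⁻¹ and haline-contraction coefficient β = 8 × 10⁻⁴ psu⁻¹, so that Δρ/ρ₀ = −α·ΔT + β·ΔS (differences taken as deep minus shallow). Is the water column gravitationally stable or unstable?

unstable

ΔT = 17.6 − 12.9 = +4.7 K and ΔS = 35.39 − 36.46 = -1.07 psu (deep − shallow).
−αΔT = -9.87 × 10⁻⁴; βΔS = -8.56 × 10⁻⁴; sum Δρ/ρ₀ = -1.843 × 10⁻³.
Δρ/ρ₀ < 0, so Δρ < 0: deeper water is lighter → statically unstable; the column would overturn.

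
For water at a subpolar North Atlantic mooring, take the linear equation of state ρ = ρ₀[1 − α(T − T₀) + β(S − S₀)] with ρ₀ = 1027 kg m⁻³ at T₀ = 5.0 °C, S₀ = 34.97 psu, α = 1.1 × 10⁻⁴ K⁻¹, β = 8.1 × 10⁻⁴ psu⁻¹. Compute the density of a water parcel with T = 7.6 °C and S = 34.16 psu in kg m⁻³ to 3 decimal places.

T − T₀ = +2.6 K, S − S₀ = -0.81 psu.
Bracket = 1 − α·(+2.6) + β·(-0.81) = 1 + (-9.421 × 10⁻⁴) = 0.9990579.
ρ = 1027 × 0.9990579 = 1026.032 kg m⁻³.

1026.032 kg m⁻³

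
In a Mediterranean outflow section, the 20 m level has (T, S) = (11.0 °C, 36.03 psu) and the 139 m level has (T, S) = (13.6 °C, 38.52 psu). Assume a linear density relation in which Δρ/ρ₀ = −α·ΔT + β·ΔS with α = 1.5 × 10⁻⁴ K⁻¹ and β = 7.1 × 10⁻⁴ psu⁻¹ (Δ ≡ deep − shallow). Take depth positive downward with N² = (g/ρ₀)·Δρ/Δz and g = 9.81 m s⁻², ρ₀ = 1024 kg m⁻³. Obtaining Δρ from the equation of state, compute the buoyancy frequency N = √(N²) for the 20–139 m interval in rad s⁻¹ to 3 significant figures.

0.0107 rad s⁻¹

ΔT = +2.6 K, ΔS = +2.49 psu (deep − shallow).
Δρ/ρ₀ = −αΔT + βΔS = -3.90 × 10⁻⁴ + 1.7679 × 10⁻³ = 1.3779 × 10⁻³, so Δρ ≈ 1.411 kg m⁻³.
N² = (g/ρ₀)·Δρ/Δz = g·(Δρ/ρ₀)/Δz = 9.81 × 1.3779 × 10⁻³ / 119 = 1.1359 × 10⁻⁴ s⁻².
N = √(1.1359 × 10⁻⁴) = 0.010658 rad s⁻¹ ≈ 0.0107 rad s⁻¹.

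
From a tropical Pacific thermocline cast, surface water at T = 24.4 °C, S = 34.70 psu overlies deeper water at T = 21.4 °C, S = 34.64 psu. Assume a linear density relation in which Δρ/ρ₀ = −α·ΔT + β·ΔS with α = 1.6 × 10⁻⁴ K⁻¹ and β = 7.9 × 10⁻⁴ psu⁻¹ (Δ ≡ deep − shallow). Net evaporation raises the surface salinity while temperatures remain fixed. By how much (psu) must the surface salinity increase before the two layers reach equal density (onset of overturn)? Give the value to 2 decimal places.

Neutral buoyancy requires −α(T_deep − T_surf) + β(S_deep − S_surf′) = 0.
S_surf′ = S_deep − (α/β)·ΔT = 34.64 − (1.6 × 10⁻⁴/7.9 × 10⁻⁴)·(-3.0) = 35.2476 psu.
Increase required: 35.2476 − 34.70 = 0.5476 psu.

0.55 psu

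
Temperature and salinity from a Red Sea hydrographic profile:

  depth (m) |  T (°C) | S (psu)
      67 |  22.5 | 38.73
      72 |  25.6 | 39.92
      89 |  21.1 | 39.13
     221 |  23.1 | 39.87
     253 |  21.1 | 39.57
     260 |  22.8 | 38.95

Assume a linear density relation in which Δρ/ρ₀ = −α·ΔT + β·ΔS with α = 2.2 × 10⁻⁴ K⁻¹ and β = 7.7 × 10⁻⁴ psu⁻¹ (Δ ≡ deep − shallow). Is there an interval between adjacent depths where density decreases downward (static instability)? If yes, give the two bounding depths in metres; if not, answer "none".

253–260 m

Evaluate Δρ/ρ₀ = −αΔT + βΔS across each adjacent pair:
  67–72 m: −αΔT+βΔS = −(2.2 × 10⁻⁴)(+3.1)+(7.7 × 10⁻⁴)(+1.19) = 2.3 × 10⁻⁴ → stable
  72–89 m: −αΔT+βΔS = −(2.2 × 10⁻⁴)(-4.5)+(7.7 × 10⁻⁴)(-0.79) = 3.8 × 10⁻⁴ → stable
  89–221 m: −αΔT+βΔS = −(2.2 × 10⁻⁴)(+2.0)+(7.7 × 10⁻⁴)(+0.74) = 1.3 × 10⁻⁴ → stable
  221–253 m: −αΔT+βΔS = −(2.2 × 10⁻⁴)(-2.0)+(7.7 × 10⁻⁴)(-0.30) = 2.1 × 10⁻⁴ → stable
  253–260 m: −αΔT+βΔS = −(2.2 × 10⁻⁴)(+1.7)+(7.7 × 10⁻⁴)(-0.62) = -8.5 × 10⁻⁴ → UNSTABLE
The 253–260 m interval has Δρ < 0: lighter water underlies denser water.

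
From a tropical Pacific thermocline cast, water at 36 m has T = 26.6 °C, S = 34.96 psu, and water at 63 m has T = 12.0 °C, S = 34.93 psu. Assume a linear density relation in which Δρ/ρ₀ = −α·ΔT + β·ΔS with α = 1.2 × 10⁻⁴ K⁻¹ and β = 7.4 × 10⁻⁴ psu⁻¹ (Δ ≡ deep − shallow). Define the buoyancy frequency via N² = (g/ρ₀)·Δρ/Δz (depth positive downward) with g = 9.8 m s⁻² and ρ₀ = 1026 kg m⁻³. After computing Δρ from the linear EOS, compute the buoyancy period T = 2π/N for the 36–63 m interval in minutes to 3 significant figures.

ΔT = -14.6 K, ΔS = -0.03 psu (deep − shallow).
Δρ/ρ₀ = −αΔT + βΔS = 1.752 × 10⁻³ − 2.22 × 10⁻⁵ = 1.7298 × 10⁻³, so Δρ ≈ 1.775 kg m⁻³.
N² = (g/ρ₀)·Δρ/Δz = g·(Δρ/ρ₀)/Δz = 9.8 × 1.7298 × 10⁻³ / 27 = 6.2785 × 10⁻⁴ s⁻².
N = √(6.2785 × 10⁻⁴) = 0.025057 rad s⁻¹ → T = 2π/N = 250.76 s = 4.1793 min ≈ 4.18 min.

4.18 min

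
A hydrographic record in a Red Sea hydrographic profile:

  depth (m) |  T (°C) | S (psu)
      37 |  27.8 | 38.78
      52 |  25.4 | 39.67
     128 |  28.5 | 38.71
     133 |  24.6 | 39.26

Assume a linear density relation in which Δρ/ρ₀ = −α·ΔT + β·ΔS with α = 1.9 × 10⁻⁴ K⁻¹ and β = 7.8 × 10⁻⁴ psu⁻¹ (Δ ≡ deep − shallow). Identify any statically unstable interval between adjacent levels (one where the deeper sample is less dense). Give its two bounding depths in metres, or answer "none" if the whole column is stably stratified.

52–128 m

Evaluate Δρ/ρ₀ = −αΔT + βΔS across each adjacent pair:
  37–52 m: −αΔT+βΔS = −(1.9 × 10⁻⁴)(-2.4)+(7.8 × 10⁻⁴)(+0.89) = 1.2 × 10⁻³ → stable
  52–128 m: −αΔT+βΔS = −(1.9 × 10⁻⁴)(+3.1)+(7.8 × 10⁻⁴)(-0.96) = -1.3 × 10⁻³ → UNSTABLE
  128–133 m: −αΔT+βΔS = −(1.9 × 10⁻⁴)(-3.9)+(7.8 × 10⁻⁴)(+0.55) = 1.2 × 10⁻³ → stable
The 52–128 m interval has Δρ < 0: lighter water underlies denser water.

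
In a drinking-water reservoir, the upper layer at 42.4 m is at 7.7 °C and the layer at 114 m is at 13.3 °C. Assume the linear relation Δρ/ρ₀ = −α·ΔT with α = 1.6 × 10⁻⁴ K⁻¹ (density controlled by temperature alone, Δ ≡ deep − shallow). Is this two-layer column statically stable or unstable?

ΔT = 13.3 − 7.7 = +5.6 K, so Δρ/ρ₀ = −αΔT = -8.96 × 10⁻⁴.
Δρ/ρ₀ < 0, so Δρ < 0: deeper water is lighter → statically unstable; the column would overturn.

unstable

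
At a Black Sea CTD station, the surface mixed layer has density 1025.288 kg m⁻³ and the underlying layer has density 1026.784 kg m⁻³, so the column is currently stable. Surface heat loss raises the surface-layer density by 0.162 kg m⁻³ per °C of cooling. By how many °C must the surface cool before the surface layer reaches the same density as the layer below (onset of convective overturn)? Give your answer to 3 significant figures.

9.23 °C

Density deficit of the surface layer: 1026.784 − 1025.288 = 1.496 kg m⁻³.
Required change = 1.496 / 0.162 = 9.23 °C.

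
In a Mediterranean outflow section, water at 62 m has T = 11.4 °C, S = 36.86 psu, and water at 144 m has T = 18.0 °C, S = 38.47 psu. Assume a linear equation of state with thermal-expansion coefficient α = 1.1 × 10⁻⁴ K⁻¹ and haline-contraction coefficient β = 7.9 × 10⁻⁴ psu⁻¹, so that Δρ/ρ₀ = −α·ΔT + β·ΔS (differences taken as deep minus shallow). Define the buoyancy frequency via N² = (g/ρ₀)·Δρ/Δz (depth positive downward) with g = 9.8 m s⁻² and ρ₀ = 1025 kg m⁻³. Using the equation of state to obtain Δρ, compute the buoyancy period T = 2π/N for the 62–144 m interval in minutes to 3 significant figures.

13.0 min

ΔT = +6.6 K, ΔS = +1.61 psu (deep − shallow).
Δρ/ρ₀ = −αΔT + βΔS = -7.26 × 10⁻⁴ + 1.2719 × 10⁻³ = 5.459 × 10⁻⁴, so Δρ ≈ 0.5595 kg m⁻³.
N² = (g/ρ₀)·Δρ/Δz = g·(Δρ/ρ₀)/Δz = 9.8 × 5.459 × 10⁻⁴ / 82 = 6.5242 × 10⁻⁵ s⁻².
N = √(6.5242 × 10⁻⁵) = 8.0773 × 10⁻³ rad s⁻¹ → T = 2π/N = 777.88 s = 12.965 min ≈ 13.0 min.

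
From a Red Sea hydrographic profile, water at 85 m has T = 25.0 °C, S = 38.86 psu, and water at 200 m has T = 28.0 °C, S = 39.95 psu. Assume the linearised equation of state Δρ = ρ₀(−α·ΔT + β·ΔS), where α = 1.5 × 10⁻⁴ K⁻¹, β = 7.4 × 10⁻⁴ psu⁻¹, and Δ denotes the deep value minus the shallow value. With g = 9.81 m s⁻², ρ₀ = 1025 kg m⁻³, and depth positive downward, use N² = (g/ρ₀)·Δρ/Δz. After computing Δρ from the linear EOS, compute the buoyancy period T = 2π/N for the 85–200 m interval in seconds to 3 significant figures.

ΔT = +3.0 K, ΔS = +1.09 psu (deep − shallow).
Δρ/ρ₀ = −αΔT + βΔS = -4.50 × 10⁻⁴ + 8.066 × 10⁻⁴ = 3.566 × 10⁻⁴, so Δρ ≈ 0.3655 kg m⁻³.
N² = (g/ρ₀)·Δρ/Δz = g·(Δρ/ρ₀)/Δz = 9.81 × 3.566 × 10⁻⁴ / 115 = 3.0420 × 10⁻⁵ s⁻².
N = √(3.0420 × 10⁻⁵) = 5.5154 × 10⁻³ rad s⁻¹ → T = 2π/N = 1.1392 × 10³ s ≈ 1.14 × 10³ s.

1.14 × 10³ s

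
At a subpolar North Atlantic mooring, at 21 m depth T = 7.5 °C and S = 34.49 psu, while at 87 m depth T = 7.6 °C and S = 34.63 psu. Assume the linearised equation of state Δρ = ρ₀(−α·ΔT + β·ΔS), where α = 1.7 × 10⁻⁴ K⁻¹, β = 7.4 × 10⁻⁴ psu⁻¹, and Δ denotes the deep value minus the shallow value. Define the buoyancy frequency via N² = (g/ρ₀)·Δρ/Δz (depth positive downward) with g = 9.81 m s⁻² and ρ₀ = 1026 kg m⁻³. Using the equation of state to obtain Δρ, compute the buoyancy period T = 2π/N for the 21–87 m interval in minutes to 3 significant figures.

ΔT = +0.1 K, ΔS = +0.14 psu (deep − shallow).
Δρ/ρ₀ = −αΔT + βΔS = -1.70 × 10⁻⁵ + 1.036 × 10⁻⁴ = 8.66 × 10⁻⁵, so Δρ ≈ 0.08885 kg m⁻³.
N² = (g/ρ₀)·Δρ/Δz = g·(Δρ/ρ₀)/Δz = 9.81 × 8.66 × 10⁻⁵ / 66 = 1.2872 × 10⁻⁵ s⁻².
N = √(1.2872 × 10⁻⁵) = 3.5878 × 10⁻³ rad s⁻¹ → T = 2π/N = 1.7513 × 10³ s = 29.188 min ≈ 29.2 min.

29.2 min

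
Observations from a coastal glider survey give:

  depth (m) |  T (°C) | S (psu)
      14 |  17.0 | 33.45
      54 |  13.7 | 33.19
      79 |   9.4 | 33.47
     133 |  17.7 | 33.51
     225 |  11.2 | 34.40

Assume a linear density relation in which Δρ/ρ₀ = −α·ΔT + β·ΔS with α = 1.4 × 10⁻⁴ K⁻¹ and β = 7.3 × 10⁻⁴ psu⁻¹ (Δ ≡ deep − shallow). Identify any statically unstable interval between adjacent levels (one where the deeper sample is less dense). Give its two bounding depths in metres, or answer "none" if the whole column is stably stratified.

Evaluate Δρ/ρ₀ = −αΔT + βΔS across each adjacent pair:
  14–54 m: −αΔT+βΔS = −(1.4 × 10⁻⁴)(-3.3)+(7.3 × 10⁻⁴)(-0.26) = 2.7 × 10⁻⁴ → stable
  54–79 m: −αΔT+βΔS = −(1.4 × 10⁻⁴)(-4.3)+(7.3 × 10⁻⁴)(+0.28) = 8.1 × 10⁻⁴ → stable
  79–133 m: −αΔT+βΔS = −(1.4 × 10⁻⁴)(+8.3)+(7.3 × 10⁻⁴)(+0.04) = -1.1 × 10⁻³ → UNSTABLE
  133–225 m: −αΔT+βΔS = −(1.4 × 10⁻⁴)(-6.5)+(7.3 × 10⁻⁴)(+0.89) = 1.6 × 10⁻³ → stable
The 79–133 m interval has Δρ < 0: lighter water underlies denser water.

79–133 m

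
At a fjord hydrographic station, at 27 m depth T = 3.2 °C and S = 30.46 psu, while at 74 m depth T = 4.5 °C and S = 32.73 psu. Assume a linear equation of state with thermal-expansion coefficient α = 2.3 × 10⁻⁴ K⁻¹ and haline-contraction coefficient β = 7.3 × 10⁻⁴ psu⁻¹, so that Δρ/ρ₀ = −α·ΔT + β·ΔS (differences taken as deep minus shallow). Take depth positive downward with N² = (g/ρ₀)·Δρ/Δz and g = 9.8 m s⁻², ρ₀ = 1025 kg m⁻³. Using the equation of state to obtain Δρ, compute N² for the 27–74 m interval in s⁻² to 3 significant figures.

2.83 × 10⁻⁴ s⁻²

ΔT = +1.3 K, ΔS = +2.27 psu (deep − shallow).
Δρ/ρ₀ = −αΔT + βΔS = -2.99 × 10⁻⁴ + 1.6571 × 10⁻³ = 1.3581 × 10⁻³, so Δρ ≈ 1.392 kg m⁻³.
N² = (g/ρ₀)·Δρ/Δz = g·(Δρ/ρ₀)/Δz = 9.8 × 1.3581 × 10⁻³ / 47 = 2.8318 × 10⁻⁴ s⁻² ≈ 2.83 × 10⁻⁴ s⁻².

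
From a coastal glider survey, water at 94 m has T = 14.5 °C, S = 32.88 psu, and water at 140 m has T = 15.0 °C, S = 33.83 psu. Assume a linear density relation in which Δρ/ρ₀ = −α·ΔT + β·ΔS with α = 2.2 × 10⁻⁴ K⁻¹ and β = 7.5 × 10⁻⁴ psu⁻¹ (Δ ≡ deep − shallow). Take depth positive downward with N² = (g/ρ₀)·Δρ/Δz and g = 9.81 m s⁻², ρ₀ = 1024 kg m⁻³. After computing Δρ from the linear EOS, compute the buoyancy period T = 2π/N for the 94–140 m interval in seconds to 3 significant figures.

ΔT = +0.5 K, ΔS = +0.95 psu (deep − shallow).
Δρ/ρ₀ = −αΔT + βΔS = -1.10 × 10⁻⁴ + 7.125 × 10⁻⁴ = 6.025 × 10⁻⁴, so Δρ ≈ 0.6170 kg m⁻³.
N² = (g/ρ₀)·Δρ/Δz = g·(Δρ/ρ₀)/Δz = 9.81 × 6.025 × 10⁻⁴ / 46 = 1.2849 × 10⁻⁴ s⁻².
N = √(1.2849 × 10⁻⁴) = 0.011335 rad s⁻¹ → T = 2π/N = 554.32 s ≈ 554 s.

554 s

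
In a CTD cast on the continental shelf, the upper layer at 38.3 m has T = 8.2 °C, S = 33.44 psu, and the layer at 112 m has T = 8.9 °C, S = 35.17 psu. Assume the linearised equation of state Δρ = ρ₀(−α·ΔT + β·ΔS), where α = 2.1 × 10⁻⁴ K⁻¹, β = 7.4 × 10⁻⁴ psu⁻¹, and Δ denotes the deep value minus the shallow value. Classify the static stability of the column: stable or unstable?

stable

ΔT = 8.9 − 8.2 = +0.7 K and ΔS = 35.17 − 33.44 = +1.73 psu (deep − shallow).
−αΔT = -1.47 × 10⁻⁴; βΔS = 1.2802 × 10⁻³; sum Δρ/ρ₀ = 1.1332 × 10⁻³.
Δρ/ρ₀ > 0, so Δρ > 0: deeper water is denser → statically stable.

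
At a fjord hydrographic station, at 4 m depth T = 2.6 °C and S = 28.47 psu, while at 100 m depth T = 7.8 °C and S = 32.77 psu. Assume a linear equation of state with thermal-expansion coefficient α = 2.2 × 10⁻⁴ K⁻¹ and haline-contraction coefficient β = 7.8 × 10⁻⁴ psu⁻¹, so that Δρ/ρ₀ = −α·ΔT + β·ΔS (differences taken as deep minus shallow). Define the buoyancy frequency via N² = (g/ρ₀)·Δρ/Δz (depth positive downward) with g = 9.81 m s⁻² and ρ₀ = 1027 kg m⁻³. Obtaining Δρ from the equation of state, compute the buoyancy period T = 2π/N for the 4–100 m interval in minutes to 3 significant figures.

6.97 min

ΔT = +5.2 K, ΔS = +4.30 psu (deep − shallow).
Δρ/ρ₀ = −αΔT + βΔS = -1.144 × 10⁻³ + 3.354 × 10⁻³ = 2.21 × 10⁻³, so Δρ ≈ 2.270 kg m⁻³.
N² = (g/ρ₀)·Δρ/Δz = g·(Δρ/ρ₀)/Δz = 9.81 × 2.21 × 10⁻³ / 96 = 2.2583 × 10⁻⁴ s⁻².
N = √(2.2583 × 10⁻⁴) = 0.015028 rad s⁻¹ → T = 2π/N = 418.10 s = 6.9683 min ≈ 6.97 min.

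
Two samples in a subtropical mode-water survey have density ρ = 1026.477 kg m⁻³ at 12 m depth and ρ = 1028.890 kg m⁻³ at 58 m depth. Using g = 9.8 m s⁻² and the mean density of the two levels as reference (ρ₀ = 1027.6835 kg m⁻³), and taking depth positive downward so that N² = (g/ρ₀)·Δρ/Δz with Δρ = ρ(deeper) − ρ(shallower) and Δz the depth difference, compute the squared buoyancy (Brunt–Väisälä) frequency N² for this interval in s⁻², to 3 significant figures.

5.00 × 10⁻⁴ s⁻²

Δρ = 1028.890 − 1026.477 = 2.413 kg m⁻³ over Δz = 58 − 12 = 46 m.
N² = (9.8/1027.6835) × (2.413/46) = 5.0023 × 10⁻⁴ s⁻² ≈ 5.00 × 10⁻⁴ s⁻².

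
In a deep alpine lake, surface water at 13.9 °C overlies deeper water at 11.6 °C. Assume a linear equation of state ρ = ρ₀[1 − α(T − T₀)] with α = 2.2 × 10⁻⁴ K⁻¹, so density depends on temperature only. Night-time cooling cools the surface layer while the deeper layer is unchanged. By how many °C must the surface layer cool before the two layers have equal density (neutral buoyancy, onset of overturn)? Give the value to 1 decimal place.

2.3 °C

With temperature the only control, equal density requires T_surf′ = T_deep.
T_surf′ = 11.6 °C.
Cooling required: 13.9 − 11.6 = 2.3 °C.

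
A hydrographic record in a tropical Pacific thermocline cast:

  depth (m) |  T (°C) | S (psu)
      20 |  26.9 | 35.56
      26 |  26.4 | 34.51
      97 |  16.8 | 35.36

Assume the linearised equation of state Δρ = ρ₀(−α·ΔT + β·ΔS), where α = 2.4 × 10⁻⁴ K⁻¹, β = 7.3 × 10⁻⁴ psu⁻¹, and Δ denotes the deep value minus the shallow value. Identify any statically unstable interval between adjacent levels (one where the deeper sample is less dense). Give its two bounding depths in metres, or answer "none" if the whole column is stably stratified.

Evaluate Δρ/ρ₀ = −αΔT + βΔS across each adjacent pair:
  20–26 m: −αΔT+βΔS = −(2.4 × 10⁻⁴)(-0.5)+(7.3 × 10⁻⁴)(-1.05) = -6.5 × 10⁻⁴ → UNSTABLE
  26–97 m: −αΔT+βΔS = −(2.4 × 10⁻⁴)(-9.6)+(7.3 × 10⁻⁴)(+0.85) = 2.9 × 10⁻³ → stable
The 20–26 m interval has Δρ < 0: lighter water underlies denser water.

20–26 m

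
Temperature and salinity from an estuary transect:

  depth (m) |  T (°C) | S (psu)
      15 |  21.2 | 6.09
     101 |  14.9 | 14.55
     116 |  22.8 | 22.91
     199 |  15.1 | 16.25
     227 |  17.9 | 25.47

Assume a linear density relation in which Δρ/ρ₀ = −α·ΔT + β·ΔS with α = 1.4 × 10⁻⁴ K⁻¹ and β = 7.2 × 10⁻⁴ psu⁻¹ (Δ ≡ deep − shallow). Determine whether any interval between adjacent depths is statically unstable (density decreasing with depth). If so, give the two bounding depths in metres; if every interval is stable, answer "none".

116–199 m

Evaluate Δρ/ρ₀ = −αΔT + βΔS across each adjacent pair:
  15–101 m: −αΔT+βΔS = −(1.4 × 10⁻⁴)(-6.3)+(7.2 × 10⁻⁴)(+8.46) = 7.0 × 10⁻³ → stable
  101–116 m: −αΔT+βΔS = −(1.4 × 10⁻⁴)(+7.9)+(7.2 × 10⁻⁴)(+8.36) = 4.9 × 10⁻³ → stable
  116–199 m: −αΔT+βΔS = −(1.4 × 10⁻⁴)(-7.7)+(7.2 × 10⁻⁴)(-6.66) = -3.7 × 10⁻³ → UNSTABLE
  199–227 m: −αΔT+βΔS = −(1.4 × 10⁻⁴)(+2.8)+(7.2 × 10⁻⁴)(+9.22) = 6.2 × 10⁻³ → stable
The 116–199 m interval has Δρ < 0: lighter water underlies denser water.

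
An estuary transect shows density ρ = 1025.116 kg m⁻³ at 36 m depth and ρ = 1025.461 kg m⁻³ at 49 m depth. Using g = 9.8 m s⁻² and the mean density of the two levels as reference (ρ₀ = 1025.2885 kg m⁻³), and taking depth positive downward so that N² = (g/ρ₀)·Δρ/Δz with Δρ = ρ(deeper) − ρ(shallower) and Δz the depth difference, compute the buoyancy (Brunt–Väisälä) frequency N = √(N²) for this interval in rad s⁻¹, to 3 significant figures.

0.0159 rad s⁻¹

Δρ = 1025.461 − 1025.116 = 0.345 kg m⁻³ over Δz = 49 − 36 = 13 m.
N² = (9.8/1025.2885) × (0.345/13) = 2.5366 × 10⁻⁴ s⁻².
N = √(2.5366 × 10⁻⁴) = 0.015927 rad s⁻¹ ≈ 0.0159 rad s⁻¹.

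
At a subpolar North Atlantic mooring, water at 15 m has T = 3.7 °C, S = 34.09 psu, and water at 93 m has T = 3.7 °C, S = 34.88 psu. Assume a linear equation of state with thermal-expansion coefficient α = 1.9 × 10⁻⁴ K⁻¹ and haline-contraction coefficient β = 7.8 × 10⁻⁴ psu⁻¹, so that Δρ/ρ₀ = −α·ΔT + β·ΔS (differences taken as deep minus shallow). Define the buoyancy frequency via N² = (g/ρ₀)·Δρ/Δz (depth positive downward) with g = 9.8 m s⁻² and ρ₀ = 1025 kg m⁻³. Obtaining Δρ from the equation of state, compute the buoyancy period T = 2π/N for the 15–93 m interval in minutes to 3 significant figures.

ΔT = +0.0 K, ΔS = +0.79 psu (deep − shallow).
Δρ/ρ₀ = −αΔT + βΔS = 0 + 6.162 × 10⁻⁴ = 6.162 × 10⁻⁴, so Δρ ≈ 0.6316 kg m⁻³.
N² = (g/ρ₀)·Δρ/Δz = g·(Δρ/ρ₀)/Δz = 9.8 × 6.162 × 10⁻⁴ / 78 = 7.7420 × 10⁻⁵ s⁻².
N = √(7.7420 × 10⁻⁵) = 8.7989 × 10⁻³ rad s⁻¹ → T = 2π/N = 714.09 s = 11.902 min ≈ 11.9 min.

11.9 min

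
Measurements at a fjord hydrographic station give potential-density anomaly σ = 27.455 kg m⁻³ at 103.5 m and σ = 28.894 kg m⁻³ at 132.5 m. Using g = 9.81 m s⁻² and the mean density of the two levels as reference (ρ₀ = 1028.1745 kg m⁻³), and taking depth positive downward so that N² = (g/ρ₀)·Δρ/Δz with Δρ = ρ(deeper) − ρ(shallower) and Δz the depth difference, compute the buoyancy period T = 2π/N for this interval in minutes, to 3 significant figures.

Δρ = 1028.894 − 1027.455 = 1.439 kg m⁻³ over Δz = 132.5 − 103.5 = 29 m.
N² = (9.81/1028.1745) × (1.439/29) = 4.7344 × 10⁻⁴ s⁻².
N = √(4.7344 × 10⁻⁴) = 0.021759 rad s⁻¹, so T = 2π/N = 288.76 s = 4.8127 min ≈ 4.81 min.

4.81 min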